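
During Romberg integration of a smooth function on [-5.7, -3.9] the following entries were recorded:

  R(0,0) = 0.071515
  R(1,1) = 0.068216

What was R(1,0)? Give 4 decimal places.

From R(1,1) = (4·R(1,0) − R(0,0))/3, solve for R(1,0):
4·R(1,0) = 3·0.068216 + 0.071515 = 0.276163
R(1,0) = 0.069041

0.0690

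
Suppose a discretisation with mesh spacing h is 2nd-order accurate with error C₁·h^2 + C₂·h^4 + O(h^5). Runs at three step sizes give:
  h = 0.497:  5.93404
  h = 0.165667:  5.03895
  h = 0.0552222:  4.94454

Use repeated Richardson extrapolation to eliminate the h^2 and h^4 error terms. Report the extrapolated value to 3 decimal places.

4.933

First eliminate the h^2 term (factor 3^2 = 9):
  B₁ = (9·5.03895 − 5.93404)/8 = 4.92706
  B₂ = (9·4.94454 − 5.03895)/8 = 4.93274
Then eliminate the h^4 term (factor 3^4 = 81):
  (81·4.93274 − 4.92706)/80 = 4.93281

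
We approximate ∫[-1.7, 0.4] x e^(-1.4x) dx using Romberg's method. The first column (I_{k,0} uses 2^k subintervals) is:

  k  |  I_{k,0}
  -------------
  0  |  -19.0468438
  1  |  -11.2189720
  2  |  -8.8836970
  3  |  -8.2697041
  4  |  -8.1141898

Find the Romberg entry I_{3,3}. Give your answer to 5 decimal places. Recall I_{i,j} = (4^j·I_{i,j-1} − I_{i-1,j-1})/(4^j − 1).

Richardson extrapolation on the trapezoidal column (denominator 4−1=3):
I_{1,1} = -11.2189720 + (-11.2189720 − (-19.0468438))/3 = -8.6096814
I_{2,1} = -8.8836970 + (-8.8836970 − (-11.2189720))/3 = -8.1052720
I_{3,1} = (4·(-8.2697041) − (-8.8836970)) / 3 = -8.0650398
I_{2,2} = (16·(-8.1052720) − (-8.6096814)) / 15 = -8.0716447
I_{3,2} = -8.0650398 + (-8.0650398 − (-8.1052720))/15 = -8.0623577
I_{3,3} = -8.0623577 + (-8.0623577 − (-8.0716447))/63 = -8.0622103

-8.06221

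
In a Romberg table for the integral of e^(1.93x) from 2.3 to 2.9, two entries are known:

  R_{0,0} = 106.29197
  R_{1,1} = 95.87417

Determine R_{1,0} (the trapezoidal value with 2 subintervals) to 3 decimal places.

From R_{1,1} = (4·R_{1,0} − R_{0,0})/3, solve for R_{1,0}:
4·R_{1,0} = 3·95.87417 + 106.29197 = 393.91448
R_{1,0} = 98.47862

98.479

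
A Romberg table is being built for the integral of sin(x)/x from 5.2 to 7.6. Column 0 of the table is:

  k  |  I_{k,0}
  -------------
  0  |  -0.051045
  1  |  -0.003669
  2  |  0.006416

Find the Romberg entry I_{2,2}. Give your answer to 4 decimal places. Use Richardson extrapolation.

0.0096

I_{1,1} = (4·(-0.003669) − (-0.051045)) / 3 = 0.012123
I_{2,1} = (4·0.006416 − (-0.003669)) / 3 = 0.009778
I_{2,2} = 0.009778 + (0.009778 − 0.012123)/15 = 0.009622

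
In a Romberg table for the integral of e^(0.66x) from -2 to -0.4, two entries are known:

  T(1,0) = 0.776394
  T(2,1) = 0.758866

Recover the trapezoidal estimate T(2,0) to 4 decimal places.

0.7632

From T(2,1) = (4·T(2,0) − T(1,0))/3, solve for T(2,0):
4·T(2,0) = 3·0.758866 + 0.776394 = 3.052992
T(2,0) = 0.763248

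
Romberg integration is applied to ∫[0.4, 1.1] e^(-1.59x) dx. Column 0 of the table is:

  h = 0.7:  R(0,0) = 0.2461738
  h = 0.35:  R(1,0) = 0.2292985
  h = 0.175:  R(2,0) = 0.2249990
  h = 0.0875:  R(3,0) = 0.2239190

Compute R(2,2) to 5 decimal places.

0.22356

R(1,1) = 0.2292985 + (0.2292985 − 0.2461738)/3 = 0.2236734
R(2,1) = 0.2249990 + (0.2249990 − 0.2292985)/3 = 0.2235658
R(2,2) = (16·0.2235658 − 0.2236734) / 15 = 0.2235586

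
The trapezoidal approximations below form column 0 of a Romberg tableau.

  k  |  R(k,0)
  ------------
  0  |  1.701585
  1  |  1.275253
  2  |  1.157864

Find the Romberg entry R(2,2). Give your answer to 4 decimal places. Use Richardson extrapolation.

1.1178

Richardson extrapolation on the trapezoidal column (denominator 4−1=3):
R(1,1) = (4·1.275253 − 1.701585) / 3 = 1.133142
R(2,1) = (4·1.157864 − 1.275253) / 3 = 1.118734
R(2,2) = 1.118734 + (1.118734 − 1.133142)/15 = 1.117773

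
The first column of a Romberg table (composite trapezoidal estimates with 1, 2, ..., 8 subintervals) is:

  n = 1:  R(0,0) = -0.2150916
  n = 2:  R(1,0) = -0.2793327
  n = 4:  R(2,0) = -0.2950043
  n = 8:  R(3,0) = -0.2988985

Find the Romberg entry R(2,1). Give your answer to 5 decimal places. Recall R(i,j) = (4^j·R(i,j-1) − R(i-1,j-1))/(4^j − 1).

-0.30023

R(2,1) = (4·(-0.2950043) − (-0.2793327)) / 3 = -0.3002282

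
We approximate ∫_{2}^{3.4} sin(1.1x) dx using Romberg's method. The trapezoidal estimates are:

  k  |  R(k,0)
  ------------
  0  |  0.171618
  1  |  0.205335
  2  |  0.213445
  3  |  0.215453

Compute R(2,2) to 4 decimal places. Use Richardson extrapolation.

0.2161

R(1,1) = 0.205335 + (0.205335 − 0.171618)/3 = 0.216574
R(2,1) = 0.213445 + (0.213445 − 0.205335)/3 = 0.216148
R(2,2) = (16·0.216148 − 0.216574) / 15 = 0.216120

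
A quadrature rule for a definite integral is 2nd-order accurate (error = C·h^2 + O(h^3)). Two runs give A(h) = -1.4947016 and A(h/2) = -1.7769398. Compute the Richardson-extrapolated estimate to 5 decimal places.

-1.87102

The leading error scales as h^2; refining by a factor of 2 reduces it by 2^2 = 4.
Extrapolated value = (4·A(h/2) − A(h)) / (4 − 1)
= (4·(-1.7769398) − (-1.4947016)) / 3
= -5.6130576 / 3 = -1.8710192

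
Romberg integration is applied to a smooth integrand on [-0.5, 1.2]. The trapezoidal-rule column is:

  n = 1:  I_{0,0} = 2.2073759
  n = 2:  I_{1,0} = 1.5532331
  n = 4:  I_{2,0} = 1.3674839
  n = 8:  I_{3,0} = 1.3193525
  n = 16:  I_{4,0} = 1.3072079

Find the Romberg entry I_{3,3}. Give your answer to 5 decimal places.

1.30315

Richardson extrapolation on the trapezoidal column (denominator 4−1=3):
I_{1,1} = 1.5532331 + (1.5532331 − 2.2073759)/3 = 1.3351855
I_{2,1} = 1.3674839 + (1.3674839 − 1.5532331)/3 = 1.3055675
I_{3,1} = (4·1.3193525 − 1.3674839) / 3 = 1.3033087
I_{2,2} = 1.3055675 + (1.3055675 − 1.3351855)/15 = 1.3035930
I_{3,2} = 1.3033087 + (1.3033087 − 1.3055675)/15 = 1.3031581
I_{3,3} = (64·1.3031581 − 1.3035930) / 63 = 1.3031512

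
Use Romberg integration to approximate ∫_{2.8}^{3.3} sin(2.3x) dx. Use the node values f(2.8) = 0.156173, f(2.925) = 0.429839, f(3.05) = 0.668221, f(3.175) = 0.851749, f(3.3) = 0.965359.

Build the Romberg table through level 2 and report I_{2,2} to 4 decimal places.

0.3160

I_{0,0} (trapezoid, 1 panel, h=0.5000): 0.280383
I_{1,0} (trapezoid, 2 panels, h=0.2500): 0.307247
I_{2,0} (trapezoid, 4 panels, h=0.1250): 0.313822
I_{1,1} = 0.307247 + (0.307247 − 0.280383)/3 = 0.316202
I_{2,1} = 0.313822 + (0.313822 − 0.307247)/3 = 0.316014
I_{2,2} = 0.316014 + (0.316014 − 0.316202)/15 = 0.316001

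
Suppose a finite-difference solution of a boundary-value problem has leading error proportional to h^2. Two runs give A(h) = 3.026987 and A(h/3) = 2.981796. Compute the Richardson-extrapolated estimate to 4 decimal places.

Extrapolated value = (9·A(h/3) − A(h)) / (9 − 1)
= (9·2.981796 − 3.026987) / 8
= 23.809177 / 8 = 2.976147

2.9761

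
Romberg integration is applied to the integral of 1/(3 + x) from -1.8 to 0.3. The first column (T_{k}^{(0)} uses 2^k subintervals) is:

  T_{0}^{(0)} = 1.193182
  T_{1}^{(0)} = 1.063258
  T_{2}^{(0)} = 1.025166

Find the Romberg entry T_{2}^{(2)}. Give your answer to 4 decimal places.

1.0120

T_{1}^{(1)} = 1.063258 + (1.063258 − 1.193182)/3 = 1.019950
T_{2}^{(1)} = 1.025166 + (1.025166 − 1.063258)/3 = 1.012469
T_{2}^{(2)} = 1.012469 + (1.012469 − 1.019950)/15 = 1.011970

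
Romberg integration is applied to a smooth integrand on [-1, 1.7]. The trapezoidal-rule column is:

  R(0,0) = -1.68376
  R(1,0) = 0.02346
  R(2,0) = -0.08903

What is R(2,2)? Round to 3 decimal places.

R(1,1) = 0.02346 + (0.02346 − (-1.68376))/3 = 0.59253
R(2,1) = (4·(-0.08903) − 0.02346) / 3 = -0.12653
R(2,2) = -0.12653 + (-0.12653 − 0.59253)/15 = -0.17447

-0.174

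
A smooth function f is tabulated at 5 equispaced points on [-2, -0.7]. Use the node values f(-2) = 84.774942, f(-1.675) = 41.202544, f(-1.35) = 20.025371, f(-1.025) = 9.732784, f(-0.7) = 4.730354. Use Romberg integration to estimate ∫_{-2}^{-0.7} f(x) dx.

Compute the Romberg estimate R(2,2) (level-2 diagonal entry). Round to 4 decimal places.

R(0,0) (trapezoid, 1 panel, h=1.3000): 58.178442
R(1,0) (trapezoid, 2 panels, h=0.6500): 42.105712
R(2,0) (trapezoid, 4 panels, h=0.3250): 37.606838
R(1,1) = 42.105712 + (42.105712 − 58.178442)/3 = 36.748135
R(2,1) = 37.606838 + (37.606838 − 42.105712)/3 = 36.107213
R(2,2) = 36.107213 + (36.107213 − 36.748135)/15 = 36.064485

36.0645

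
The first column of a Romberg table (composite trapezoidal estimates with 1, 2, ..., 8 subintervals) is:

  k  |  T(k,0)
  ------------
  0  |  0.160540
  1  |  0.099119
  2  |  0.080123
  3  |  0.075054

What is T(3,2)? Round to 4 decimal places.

T(2,1) = 0.080123 + (0.080123 − 0.099119)/3 = 0.073791
T(3,1) = 0.075054 + (0.075054 − 0.080123)/3 = 0.073364
T(3,2) = (16·0.073364 − 0.073791) / 15 = 0.073336

0.0733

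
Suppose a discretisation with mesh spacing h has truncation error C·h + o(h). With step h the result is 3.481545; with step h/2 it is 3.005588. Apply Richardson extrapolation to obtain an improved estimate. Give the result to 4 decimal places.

The leading error scales as h; refining by a factor of 2 reduces it by 2^1 = 2.
Extrapolated value = (2·A(h/2) − A(h)) / (2 − 1)
= (2·3.005588 − 3.481545) / 1
= 2.529631 / 1 = 2.529631

2.5296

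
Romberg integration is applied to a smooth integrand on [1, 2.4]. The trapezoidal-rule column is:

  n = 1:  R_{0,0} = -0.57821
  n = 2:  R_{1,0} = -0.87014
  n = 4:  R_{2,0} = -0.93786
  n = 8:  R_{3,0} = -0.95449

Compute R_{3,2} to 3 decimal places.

-0.960

Richardson extrapolation on the trapezoidal column (denominator 4−1=3):
R_{2,1} = (4·(-0.93786) − (-0.87014)) / 3 = -0.96043
R_{3,1} = -0.95449 + (-0.95449 − (-0.93786))/3 = -0.96003
R_{3,2} = -0.96003 + (-0.96003 − (-0.96043))/15 = -0.96000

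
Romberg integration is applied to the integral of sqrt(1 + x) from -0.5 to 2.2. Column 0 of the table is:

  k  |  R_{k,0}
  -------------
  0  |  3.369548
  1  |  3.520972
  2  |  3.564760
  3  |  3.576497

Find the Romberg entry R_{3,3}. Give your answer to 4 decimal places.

3.5805

Richardson extrapolation on the trapezoidal column (denominator 4−1=3):
R_{1,1} = 3.520972 + (3.520972 − 3.369548)/3 = 3.571447
R_{2,1} = 3.564760 + (3.564760 − 3.520972)/3 = 3.579356
R_{3,1} = (4·3.576497 − 3.564760) / 3 = 3.580409
R_{2,2} = 3.579356 + (3.579356 − 3.571447)/15 = 3.579883
R_{3,2} = 3.580409 + (3.580409 − 3.579356)/15 = 3.580479
R_{3,3} = 3.580479 + (3.580479 − 3.579883)/63 = 3.580488
(Column j=1 coincides with Simpson's rule on the same nodes.)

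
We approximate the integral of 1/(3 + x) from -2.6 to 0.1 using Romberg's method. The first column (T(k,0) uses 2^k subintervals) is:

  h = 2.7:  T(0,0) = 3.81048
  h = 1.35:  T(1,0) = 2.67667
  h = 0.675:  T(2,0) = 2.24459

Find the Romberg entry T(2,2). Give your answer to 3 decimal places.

Richardson extrapolation on the trapezoidal column (denominator 4−1=3):
T(1,1) = (4·2.67667 − 3.81048) / 3 = 2.29873
T(2,1) = (4·2.24459 − 2.67667) / 3 = 2.10056
T(2,2) = (16·2.10056 − 2.29873) / 15 = 2.08735

2.087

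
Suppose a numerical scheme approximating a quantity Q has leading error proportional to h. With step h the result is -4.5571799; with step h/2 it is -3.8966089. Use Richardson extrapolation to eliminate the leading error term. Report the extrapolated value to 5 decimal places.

The leading error scales as h; refining by a factor of 2 reduces it by 2^1 = 2.
Extrapolated value = (2·A(h/2) − A(h)) / (2 − 1)
= (2·(-3.8966089) − (-4.5571799)) / 1
= -3.2360379 / 1 = -3.2360379

-3.23604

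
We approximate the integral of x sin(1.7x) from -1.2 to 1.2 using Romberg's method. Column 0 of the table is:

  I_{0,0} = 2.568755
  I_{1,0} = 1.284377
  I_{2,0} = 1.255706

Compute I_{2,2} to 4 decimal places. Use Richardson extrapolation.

1.2721

Richardson extrapolation on the trapezoidal column (denominator 4−1=3):
I_{1,1} = (4·1.284377 − 2.568755) / 3 = 0.856251
I_{2,1} = 1.255706 + (1.255706 − 1.284377)/3 = 1.246149
I_{2,2} = 1.246149 + (1.246149 − 0.856251)/15 = 1.272142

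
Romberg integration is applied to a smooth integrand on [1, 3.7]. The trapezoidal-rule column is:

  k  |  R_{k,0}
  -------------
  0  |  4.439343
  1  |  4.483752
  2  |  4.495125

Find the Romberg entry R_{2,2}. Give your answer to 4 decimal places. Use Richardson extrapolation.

4.4989

Richardson extrapolation on the trapezoidal column (denominator 4−1=3):
R_{1,1} = 4.483752 + (4.483752 − 4.439343)/3 = 4.498555
R_{2,1} = (4·4.495125 − 4.483752) / 3 = 4.498916
R_{2,2} = (16·4.498916 − 4.498555) / 15 = 4.498940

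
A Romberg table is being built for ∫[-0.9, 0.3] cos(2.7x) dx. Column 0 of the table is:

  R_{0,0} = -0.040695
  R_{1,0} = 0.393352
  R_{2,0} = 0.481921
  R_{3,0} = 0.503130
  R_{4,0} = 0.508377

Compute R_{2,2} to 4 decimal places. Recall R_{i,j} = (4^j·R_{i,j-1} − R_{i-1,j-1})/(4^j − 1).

Richardson extrapolation on the trapezoidal column (denominator 4−1=3):
R_{1,1} = (4·0.393352 − (-0.040695)) / 3 = 0.538034
R_{2,1} = 0.481921 + (0.481921 − 0.393352)/3 = 0.511444
R_{2,2} = (16·0.511444 − 0.538034) / 15 = 0.509671

0.5097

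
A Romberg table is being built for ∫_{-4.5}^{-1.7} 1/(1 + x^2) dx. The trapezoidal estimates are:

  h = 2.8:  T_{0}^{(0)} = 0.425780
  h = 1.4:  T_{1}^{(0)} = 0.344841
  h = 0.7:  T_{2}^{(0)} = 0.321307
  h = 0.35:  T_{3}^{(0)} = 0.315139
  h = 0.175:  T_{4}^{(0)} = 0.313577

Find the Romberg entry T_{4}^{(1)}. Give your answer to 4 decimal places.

0.3131

Richardson extrapolation on the trapezoidal column (denominator 4−1=3):
T_{4}^{(1)} = 0.313577 + (0.313577 − 0.315139)/3 = 0.313056
(Column j=1 coincides with Simpson's rule on the same nodes.)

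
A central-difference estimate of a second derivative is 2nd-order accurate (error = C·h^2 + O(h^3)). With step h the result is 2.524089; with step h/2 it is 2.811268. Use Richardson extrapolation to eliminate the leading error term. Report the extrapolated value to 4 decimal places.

2.9070

The leading error scales as h^2; refining by a factor of 2 reduces it by 2^2 = 4.
Extrapolated value = (4·A(h/2) − A(h)) / (4 − 1)
= (4·2.811268 − 2.524089) / 3
= 8.720983 / 3 = 2.906994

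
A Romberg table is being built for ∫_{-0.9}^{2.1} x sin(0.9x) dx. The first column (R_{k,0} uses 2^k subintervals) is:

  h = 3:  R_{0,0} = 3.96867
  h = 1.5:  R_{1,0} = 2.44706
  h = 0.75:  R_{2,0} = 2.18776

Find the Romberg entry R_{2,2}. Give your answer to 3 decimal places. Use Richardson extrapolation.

Richardson extrapolation on the trapezoidal column (denominator 4−1=3):
R_{1,1} = 2.44706 + (2.44706 − 3.96867)/3 = 1.93986
R_{2,1} = (4·2.18776 − 2.44706) / 3 = 2.10133
R_{2,2} = 2.10133 + (2.10133 − 1.93986)/15 = 2.11209

2.112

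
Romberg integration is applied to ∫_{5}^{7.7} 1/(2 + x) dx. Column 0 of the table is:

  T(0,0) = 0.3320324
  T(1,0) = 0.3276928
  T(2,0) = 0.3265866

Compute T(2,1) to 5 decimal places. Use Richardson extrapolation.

Richardson extrapolation on the trapezoidal column (denominator 4−1=3):
T(2,1) = (4·0.3265866 − 0.3276928) / 3 = 0.3262179

0.32622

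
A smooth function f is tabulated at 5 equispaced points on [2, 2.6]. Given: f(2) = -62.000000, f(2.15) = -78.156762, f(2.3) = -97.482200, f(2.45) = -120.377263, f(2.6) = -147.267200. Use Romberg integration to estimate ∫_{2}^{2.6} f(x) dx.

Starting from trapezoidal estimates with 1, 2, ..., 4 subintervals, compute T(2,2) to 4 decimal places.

-59.9183

T(0,0) (trapezoid, 1 panel, h=0.6000): -62.780160
T(1,0) (trapezoid, 2 panels, h=0.3000): -60.634740
T(2,0) (trapezoid, 4 panels, h=0.1500): -60.097474
T(1,1) = -60.634740 + (-60.634740 − (-62.780160))/3 = -59.919600
T(2,1) = -60.097474 + (-60.097474 − (-60.634740))/3 = -59.918385
T(2,2) = -59.918385 + (-59.918385 − (-59.919600))/15 = -59.918304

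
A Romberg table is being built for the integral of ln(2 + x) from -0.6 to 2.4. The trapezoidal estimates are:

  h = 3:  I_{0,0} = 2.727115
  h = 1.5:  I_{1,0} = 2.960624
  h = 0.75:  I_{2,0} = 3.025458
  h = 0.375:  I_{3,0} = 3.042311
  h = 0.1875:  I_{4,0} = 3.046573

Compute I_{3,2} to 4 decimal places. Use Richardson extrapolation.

Richardson extrapolation on the trapezoidal column (denominator 4−1=3):
I_{2,1} = (4·3.025458 − 2.960624) / 3 = 3.047069
I_{3,1} = (4·3.042311 − 3.025458) / 3 = 3.047929
I_{3,2} = (16·3.047929 − 3.047069) / 15 = 3.047986

3.0480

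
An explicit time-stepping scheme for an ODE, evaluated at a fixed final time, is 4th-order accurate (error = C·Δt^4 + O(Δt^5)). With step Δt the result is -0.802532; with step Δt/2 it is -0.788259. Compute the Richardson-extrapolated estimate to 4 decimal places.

-0.7873

Extrapolated value = (16·A(Δt/2) − A(Δt)) / (16 − 1)
= (16·(-0.788259) − (-0.802532)) / 15
= -11.809612 / 15 = -0.787307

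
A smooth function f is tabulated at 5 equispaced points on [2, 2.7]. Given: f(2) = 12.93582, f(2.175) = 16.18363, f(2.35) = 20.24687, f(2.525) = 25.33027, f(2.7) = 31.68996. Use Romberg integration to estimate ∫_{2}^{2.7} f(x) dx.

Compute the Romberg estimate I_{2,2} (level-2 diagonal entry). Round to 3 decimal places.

14.652

I_{0,0} (trapezoid, 1 panel, h=0.7000): 15.61902
I_{1,0} (trapezoid, 2 panels, h=0.3500): 14.89592
I_{2,0} (trapezoid, 4 panels, h=0.1750): 14.71289
I_{1,1} = 14.89592 + (14.89592 − 15.61902)/3 = 14.65489
I_{2,1} = 14.71289 + (14.71289 − 14.89592)/3 = 14.65188
I_{2,2} = 14.65188 + (14.65188 − 14.65489)/15 = 14.65168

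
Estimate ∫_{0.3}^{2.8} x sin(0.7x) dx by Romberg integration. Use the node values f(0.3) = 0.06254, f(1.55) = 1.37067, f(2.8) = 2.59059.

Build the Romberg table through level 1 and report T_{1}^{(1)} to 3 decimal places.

3.390

T_{0}^{(0)} (trapezoid, 1 panel, h=2.5000): 3.31641
T_{1}^{(0)} (trapezoid, 2 panels, h=1.2500): 3.37154
T_{1}^{(1)} = 3.37154 + (3.37154 − 3.31641)/3 = 3.38992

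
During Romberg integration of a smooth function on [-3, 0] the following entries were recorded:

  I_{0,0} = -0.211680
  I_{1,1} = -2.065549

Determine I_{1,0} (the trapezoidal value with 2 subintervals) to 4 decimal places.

-1.6021

From I_{1,1} = (4·I_{1,0} − I_{0,0})/3, solve for I_{1,0}:
4·I_{1,0} = 3·(-2.065549) + (-0.211680) = -6.408327
I_{1,0} = -1.602082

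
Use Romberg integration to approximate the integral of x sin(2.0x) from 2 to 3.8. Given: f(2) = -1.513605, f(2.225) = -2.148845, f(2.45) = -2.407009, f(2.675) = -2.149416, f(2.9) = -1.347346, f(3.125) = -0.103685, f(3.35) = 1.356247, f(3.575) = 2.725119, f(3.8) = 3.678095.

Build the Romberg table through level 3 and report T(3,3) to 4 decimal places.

T(0,0) (trapezoid, 1 panel, h=1.8000): 1.948041
T(1,0) (trapezoid, 2 panels, h=0.9000): -0.238591
T(2,0) (trapezoid, 4 panels, h=0.4500): -0.592138
T(3,0) (trapezoid, 8 panels, h=0.2250): -0.673355
T(1,1) = -0.238591 + (-0.238591 − 1.948041)/3 = -0.967468
T(2,1) = -0.592138 + (-0.592138 − (-0.238591))/3 = -0.709987
T(3,1) = -0.673355 + (-0.673355 − (-0.592138))/3 = -0.700427
T(2,2) = -0.709987 + (-0.709987 − (-0.967468))/15 = -0.692822
T(3,2) = -0.700427 + (-0.700427 − (-0.709987))/15 = -0.699790
T(3,3) = -0.699790 + (-0.699790 − (-0.692822))/63 = -0.699901

-0.6999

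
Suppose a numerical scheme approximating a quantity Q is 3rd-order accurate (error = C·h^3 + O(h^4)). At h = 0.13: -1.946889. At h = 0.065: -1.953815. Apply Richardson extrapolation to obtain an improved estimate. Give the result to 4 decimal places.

-1.9548

The leading error scales as h^3; refining by a factor of 2 reduces it by 2^3 = 8.
Extrapolated value = (8·A(h/2) − A(h)) / (8 − 1)
= (8·(-1.953815) − (-1.946889)) / 7
= -13.683631 / 7 = -1.954804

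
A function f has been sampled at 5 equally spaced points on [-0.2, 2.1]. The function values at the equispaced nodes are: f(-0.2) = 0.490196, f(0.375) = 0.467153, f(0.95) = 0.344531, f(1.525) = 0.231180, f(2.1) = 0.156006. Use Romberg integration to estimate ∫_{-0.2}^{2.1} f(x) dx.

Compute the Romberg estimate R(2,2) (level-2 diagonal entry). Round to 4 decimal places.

R(0,0) (trapezoid, 1 panel, h=2.3000): 0.743132
R(1,0) (trapezoid, 2 panels, h=1.1500): 0.767777
R(2,0) (trapezoid, 4 panels, h=0.5750): 0.785430
R(1,1) = 0.767777 + (0.767777 − 0.743132)/3 = 0.775992
R(2,1) = 0.785430 + (0.785430 − 0.767777)/3 = 0.791314
R(2,2) = 0.791314 + (0.791314 − 0.775992)/15 = 0.792335

0.7923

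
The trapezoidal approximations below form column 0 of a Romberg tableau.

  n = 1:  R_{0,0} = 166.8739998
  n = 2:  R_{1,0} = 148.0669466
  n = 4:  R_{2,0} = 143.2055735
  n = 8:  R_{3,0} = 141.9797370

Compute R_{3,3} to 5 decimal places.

Richardson extrapolation on the trapezoidal column (denominator 4−1=3):
R_{1,1} = 148.0669466 + (148.0669466 − 166.8739998)/3 = 141.7979289
R_{2,1} = (4·143.2055735 − 148.0669466) / 3 = 141.5851158
R_{3,1} = (4·141.9797370 − 143.2055735) / 3 = 141.5711248
R_{2,2} = 141.5851158 + (141.5851158 − 141.7979289)/15 = 141.5709283
R_{3,2} = 141.5711248 + (141.5711248 − 141.5851158)/15 = 141.5701921
R_{3,3} = 141.5701921 + (141.5701921 − 141.5709283)/63 = 141.5701804

141.57018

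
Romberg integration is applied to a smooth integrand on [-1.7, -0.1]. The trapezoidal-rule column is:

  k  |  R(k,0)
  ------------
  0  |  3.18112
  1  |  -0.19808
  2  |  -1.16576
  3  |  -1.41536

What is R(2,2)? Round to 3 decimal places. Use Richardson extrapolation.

-1.499

Richardson extrapolation on the trapezoidal column (denominator 4−1=3):
R(1,1) = (4·(-0.19808) − 3.18112) / 3 = -1.32448
R(2,1) = -1.16576 + (-1.16576 − (-0.19808))/3 = -1.48832
R(2,2) = -1.48832 + (-1.48832 − (-1.32448))/15 = -1.49924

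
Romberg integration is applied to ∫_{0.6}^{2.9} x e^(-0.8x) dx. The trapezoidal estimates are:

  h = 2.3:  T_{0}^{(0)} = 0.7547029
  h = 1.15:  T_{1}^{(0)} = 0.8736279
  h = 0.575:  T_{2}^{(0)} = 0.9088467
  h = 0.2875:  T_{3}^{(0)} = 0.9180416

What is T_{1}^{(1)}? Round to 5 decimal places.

Richardson extrapolation on the trapezoidal column (denominator 4−1=3):
T_{1}^{(1)} = 0.8736279 + (0.8736279 − 0.7547029)/3 = 0.9132696

0.91327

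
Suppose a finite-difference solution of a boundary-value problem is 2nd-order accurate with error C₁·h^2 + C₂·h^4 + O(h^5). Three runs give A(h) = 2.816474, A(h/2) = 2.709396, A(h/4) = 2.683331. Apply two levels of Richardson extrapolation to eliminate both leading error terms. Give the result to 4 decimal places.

First eliminate the h^2 term (factor 2^2 = 4):
  B₁ = (4·2.709396 − 2.816474)/3 = 2.673703
  B₂ = (4·2.683331 − 2.709396)/3 = 2.674643
Then eliminate the h^4 term (factor 2^4 = 16):
  (16·2.674643 − 2.673703)/15 = 2.674706

2.6747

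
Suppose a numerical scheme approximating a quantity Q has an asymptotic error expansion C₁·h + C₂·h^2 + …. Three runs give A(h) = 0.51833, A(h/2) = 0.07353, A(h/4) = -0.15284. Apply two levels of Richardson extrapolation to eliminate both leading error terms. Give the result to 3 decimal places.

First eliminate the h term (factor 2^1 = 2):
  B₁ = (2·0.07353 − 0.51833)/1 = -0.37127
  B₂ = (2·(-0.15284) − 0.07353)/1 = -0.37921
Then eliminate the h^2 term (factor 2^2 = 4):
  (4·(-0.37921) − (-0.37127))/3 = -0.38186

-0.382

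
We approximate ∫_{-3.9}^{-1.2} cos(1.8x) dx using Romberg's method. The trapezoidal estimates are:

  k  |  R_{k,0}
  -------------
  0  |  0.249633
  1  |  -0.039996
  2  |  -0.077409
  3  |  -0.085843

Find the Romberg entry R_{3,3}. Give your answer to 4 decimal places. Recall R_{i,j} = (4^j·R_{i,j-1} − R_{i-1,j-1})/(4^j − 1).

Richardson extrapolation on the trapezoidal column (denominator 4−1=3):
R_{1,1} = -0.039996 + (-0.039996 − 0.249633)/3 = -0.136539
R_{2,1} = (4·(-0.077409) − (-0.039996)) / 3 = -0.089880
R_{3,1} = -0.085843 + (-0.085843 − (-0.077409))/3 = -0.088654
R_{2,2} = (16·(-0.089880) − (-0.136539)) / 15 = -0.086769
R_{3,2} = (16·(-0.088654) − (-0.089880)) / 15 = -0.088572
R_{3,3} = (64·(-0.088572) − (-0.086769)) / 63 = -0.088601

-0.0886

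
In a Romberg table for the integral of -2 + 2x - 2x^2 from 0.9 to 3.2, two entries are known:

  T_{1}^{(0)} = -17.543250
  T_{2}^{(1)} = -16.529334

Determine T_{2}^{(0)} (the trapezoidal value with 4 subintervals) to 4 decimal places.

From T_{2}^{(1)} = (4·T_{2}^{(0)} − T_{1}^{(0)})/3, solve for T_{2}^{(0)}:
4·T_{2}^{(0)} = 3·(-16.529334) + (-17.543250) = -67.131252
T_{2}^{(0)} = -16.782813

-16.7828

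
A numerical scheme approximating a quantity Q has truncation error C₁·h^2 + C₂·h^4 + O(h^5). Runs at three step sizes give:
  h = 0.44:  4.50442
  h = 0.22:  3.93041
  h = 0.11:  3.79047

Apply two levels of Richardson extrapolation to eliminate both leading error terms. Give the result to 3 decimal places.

3.744

First eliminate the h^2 term (factor 2^2 = 4):
  B₁ = (4·3.93041 − 4.50442)/3 = 3.73907
  B₂ = (4·3.79047 − 3.93041)/3 = 3.74382
Then eliminate the h^4 term (factor 2^4 = 16):
  (16·3.74382 − 3.73907)/15 = 3.74414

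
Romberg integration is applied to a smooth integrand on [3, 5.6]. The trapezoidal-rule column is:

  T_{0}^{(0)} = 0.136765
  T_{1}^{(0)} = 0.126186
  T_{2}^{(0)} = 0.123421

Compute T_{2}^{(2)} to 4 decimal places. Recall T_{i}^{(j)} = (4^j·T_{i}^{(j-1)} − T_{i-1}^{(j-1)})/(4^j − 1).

Richardson extrapolation on the trapezoidal column (denominator 4−1=3):
T_{1}^{(1)} = (4·0.126186 − 0.136765) / 3 = 0.122660
T_{2}^{(1)} = (4·0.123421 − 0.126186) / 3 = 0.122499
T_{2}^{(2)} = (16·0.122499 − 0.122660) / 15 = 0.122488

0.1225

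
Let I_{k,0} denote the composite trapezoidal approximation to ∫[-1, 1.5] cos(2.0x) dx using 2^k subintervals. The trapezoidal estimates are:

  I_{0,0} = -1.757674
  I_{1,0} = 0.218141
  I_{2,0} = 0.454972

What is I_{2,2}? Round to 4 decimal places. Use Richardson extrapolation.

I_{1,1} = 0.218141 + (0.218141 − (-1.757674))/3 = 0.876746
I_{2,1} = (4·0.454972 − 0.218141) / 3 = 0.533916
I_{2,2} = (16·0.533916 − 0.876746) / 15 = 0.511061
(Column j=1 coincides with Simpson's rule on the same nodes.)

0.5111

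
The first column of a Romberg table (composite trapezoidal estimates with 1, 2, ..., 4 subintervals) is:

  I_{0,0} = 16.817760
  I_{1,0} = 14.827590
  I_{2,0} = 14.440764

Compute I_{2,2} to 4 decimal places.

Richardson extrapolation on the trapezoidal column (denominator 4−1=3):
I_{1,1} = 14.827590 + (14.827590 − 16.817760)/3 = 14.164200
I_{2,1} = (4·14.440764 − 14.827590) / 3 = 14.311822
I_{2,2} = 14.311822 + (14.311822 − 14.164200)/15 = 14.321663

14.3217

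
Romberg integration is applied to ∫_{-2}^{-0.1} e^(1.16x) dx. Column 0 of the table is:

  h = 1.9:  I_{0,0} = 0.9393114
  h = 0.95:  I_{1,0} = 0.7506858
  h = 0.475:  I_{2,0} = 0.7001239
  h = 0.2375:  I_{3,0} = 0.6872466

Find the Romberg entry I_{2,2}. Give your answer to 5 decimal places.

0.68297

Richardson extrapolation on the trapezoidal column (denominator 4−1=3):
I_{1,1} = 0.7506858 + (0.7506858 − 0.9393114)/3 = 0.6878106
I_{2,1} = 0.7001239 + (0.7001239 − 0.7506858)/3 = 0.6832699
I_{2,2} = (16·0.6832699 − 0.6878106) / 15 = 0.6829672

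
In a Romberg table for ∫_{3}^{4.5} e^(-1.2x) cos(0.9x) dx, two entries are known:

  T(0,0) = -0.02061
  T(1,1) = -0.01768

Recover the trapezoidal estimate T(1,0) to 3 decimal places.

-0.018

From T(1,1) = (4·T(1,0) − T(0,0))/3, solve for T(1,0):
4·T(1,0) = 3·(-0.01768) + (-0.02061) = -0.07365
T(1,0) = -0.01841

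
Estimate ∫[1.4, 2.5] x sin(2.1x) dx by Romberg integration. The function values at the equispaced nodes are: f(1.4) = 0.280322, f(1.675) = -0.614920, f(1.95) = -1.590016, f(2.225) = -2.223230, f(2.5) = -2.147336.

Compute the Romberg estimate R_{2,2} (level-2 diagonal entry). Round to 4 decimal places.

-1.5030

R_{0,0} (trapezoid, 1 panel, h=1.1000): -1.026858
R_{1,0} (trapezoid, 2 panels, h=0.5500): -1.387938
R_{2,0} (trapezoid, 4 panels, h=0.2750): -1.474460
R_{1,1} = -1.387938 + (-1.387938 − (-1.026858))/3 = -1.508298
R_{2,1} = -1.474460 + (-1.474460 − (-1.387938))/3 = -1.503301
R_{2,2} = -1.503301 + (-1.503301 − (-1.508298))/15 = -1.502968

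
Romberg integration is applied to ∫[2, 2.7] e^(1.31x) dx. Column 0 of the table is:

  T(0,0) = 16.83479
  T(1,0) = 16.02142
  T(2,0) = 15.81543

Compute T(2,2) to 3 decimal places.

15.747

T(1,1) = (4·16.02142 − 16.83479) / 3 = 15.75030
T(2,1) = (4·15.81543 − 16.02142) / 3 = 15.74677
T(2,2) = (16·15.74677 − 15.75030) / 15 = 15.74653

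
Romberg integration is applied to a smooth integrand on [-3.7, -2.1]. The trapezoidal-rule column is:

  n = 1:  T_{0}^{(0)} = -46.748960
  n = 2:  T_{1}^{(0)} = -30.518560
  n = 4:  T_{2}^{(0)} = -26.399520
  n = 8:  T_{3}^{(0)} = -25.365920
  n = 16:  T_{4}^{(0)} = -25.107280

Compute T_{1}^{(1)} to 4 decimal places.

-25.1084

Richardson extrapolation on the trapezoidal column (denominator 4−1=3):
T_{1}^{(1)} = -30.518560 + (-30.518560 − (-46.748960))/3 = -25.108427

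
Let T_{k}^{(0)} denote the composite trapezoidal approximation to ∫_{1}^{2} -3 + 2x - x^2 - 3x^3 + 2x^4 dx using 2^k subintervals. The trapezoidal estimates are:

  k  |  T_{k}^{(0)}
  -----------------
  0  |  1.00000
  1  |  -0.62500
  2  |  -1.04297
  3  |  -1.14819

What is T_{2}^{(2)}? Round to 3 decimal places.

T_{1}^{(1)} = -0.62500 + (-0.62500 − 1.00000)/3 = -1.16667
T_{2}^{(1)} = (4·(-1.04297) − (-0.62500)) / 3 = -1.18229
T_{2}^{(2)} = (16·(-1.18229) − (-1.16667)) / 15 = -1.18333

-1.183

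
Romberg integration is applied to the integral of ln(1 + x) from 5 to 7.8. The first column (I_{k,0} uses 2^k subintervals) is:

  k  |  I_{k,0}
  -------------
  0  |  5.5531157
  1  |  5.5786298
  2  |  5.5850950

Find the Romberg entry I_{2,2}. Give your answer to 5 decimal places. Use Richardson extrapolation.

I_{1,1} = 5.5786298 + (5.5786298 − 5.5531157)/3 = 5.5871345
I_{2,1} = (4·5.5850950 − 5.5786298) / 3 = 5.5872501
I_{2,2} = (16·5.5872501 − 5.5871345) / 15 = 5.5872578

5.58726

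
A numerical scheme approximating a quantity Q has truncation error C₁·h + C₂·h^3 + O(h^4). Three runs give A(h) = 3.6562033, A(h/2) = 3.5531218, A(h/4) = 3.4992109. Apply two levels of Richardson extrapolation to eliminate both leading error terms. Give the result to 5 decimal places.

First eliminate the h term (factor 2^1 = 2):
  B₁ = (2·3.5531218 − 3.6562033)/1 = 3.4500403
  B₂ = (2·3.4992109 − 3.5531218)/1 = 3.4453000
Then eliminate the h^3 term (factor 2^3 = 8):
  (8·3.4453000 − 3.4500403)/7 = 3.4446228

3.44462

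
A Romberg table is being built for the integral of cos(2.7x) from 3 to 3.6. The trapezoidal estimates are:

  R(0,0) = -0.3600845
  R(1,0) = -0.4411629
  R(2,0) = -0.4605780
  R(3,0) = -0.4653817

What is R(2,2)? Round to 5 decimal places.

R(1,1) = -0.4411629 + (-0.4411629 − (-0.3600845))/3 = -0.4681890
R(2,1) = -0.4605780 + (-0.4605780 − (-0.4411629))/3 = -0.4670497
R(2,2) = -0.4670497 + (-0.4670497 − (-0.4681890))/15 = -0.4669737

-0.46697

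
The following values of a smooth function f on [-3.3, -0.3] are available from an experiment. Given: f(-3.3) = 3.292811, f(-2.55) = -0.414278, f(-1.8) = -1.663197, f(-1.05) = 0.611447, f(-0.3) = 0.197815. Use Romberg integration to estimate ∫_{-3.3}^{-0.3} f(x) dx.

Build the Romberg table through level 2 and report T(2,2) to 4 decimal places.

T(0,0) (trapezoid, 1 panel, h=3.0000): 5.235939
T(1,0) (trapezoid, 2 panels, h=1.5000): 0.123174
T(2,0) (trapezoid, 4 panels, h=0.7500): 0.209464
T(1,1) = 0.123174 + (0.123174 − 5.235939)/3 = -1.581081
T(2,1) = 0.209464 + (0.209464 − 0.123174)/3 = 0.238227
T(2,2) = 0.238227 + (0.238227 − (-1.581081))/15 = 0.359514

0.3595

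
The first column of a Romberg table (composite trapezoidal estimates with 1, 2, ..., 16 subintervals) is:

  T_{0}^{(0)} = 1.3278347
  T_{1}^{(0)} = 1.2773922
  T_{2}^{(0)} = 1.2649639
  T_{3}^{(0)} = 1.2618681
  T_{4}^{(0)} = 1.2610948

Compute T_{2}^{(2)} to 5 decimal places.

1.26084

Richardson extrapolation on the trapezoidal column (denominator 4−1=3):
T_{1}^{(1)} = (4·1.2773922 − 1.3278347) / 3 = 1.2605780
T_{2}^{(1)} = (4·1.2649639 − 1.2773922) / 3 = 1.2608211
T_{2}^{(2)} = (16·1.2608211 − 1.2605780) / 15 = 1.2608373
(Column j=1 coincides with Simpson's rule on the same nodes.)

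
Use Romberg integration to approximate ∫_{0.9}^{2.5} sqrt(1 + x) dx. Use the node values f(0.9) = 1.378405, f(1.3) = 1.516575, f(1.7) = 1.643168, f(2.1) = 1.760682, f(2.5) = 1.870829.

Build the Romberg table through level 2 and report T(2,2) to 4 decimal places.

2.6193

T(0,0) (trapezoid, 1 panel, h=1.6000): 2.599387
T(1,0) (trapezoid, 2 panels, h=0.8000): 2.614228
T(2,0) (trapezoid, 4 panels, h=0.4000): 2.618017
T(1,1) = 2.614228 + (2.614228 − 2.599387)/3 = 2.619175
T(2,1) = 2.618017 + (2.618017 − 2.614228)/3 = 2.619280
T(2,2) = 2.619280 + (2.619280 − 2.619175)/15 = 2.619287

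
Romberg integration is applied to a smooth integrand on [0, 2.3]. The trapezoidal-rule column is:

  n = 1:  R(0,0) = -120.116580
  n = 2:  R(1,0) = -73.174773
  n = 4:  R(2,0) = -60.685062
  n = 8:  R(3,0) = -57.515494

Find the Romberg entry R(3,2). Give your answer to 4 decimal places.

-56.4548

Richardson extrapolation on the trapezoidal column (denominator 4−1=3):
R(2,1) = (4·(-60.685062) − (-73.174773)) / 3 = -56.521825
R(3,1) = -57.515494 + (-57.515494 − (-60.685062))/3 = -56.458971
R(3,2) = -56.458971 + (-56.458971 − (-56.521825))/15 = -56.454781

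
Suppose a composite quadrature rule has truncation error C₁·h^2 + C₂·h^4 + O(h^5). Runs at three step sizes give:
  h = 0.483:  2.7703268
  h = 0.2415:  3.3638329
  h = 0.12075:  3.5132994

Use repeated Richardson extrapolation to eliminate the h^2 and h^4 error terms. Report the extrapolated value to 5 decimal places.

3.56322

First eliminate the h^2 term (factor 2^2 = 4):
  B₁ = (4·3.3638329 − 2.7703268)/3 = 3.5616683
  B₂ = (4·3.5132994 − 3.3638329)/3 = 3.5631216
Then eliminate the h^4 term (factor 2^4 = 16):
  (16·3.5631216 − 3.5616683)/15 = 3.5632185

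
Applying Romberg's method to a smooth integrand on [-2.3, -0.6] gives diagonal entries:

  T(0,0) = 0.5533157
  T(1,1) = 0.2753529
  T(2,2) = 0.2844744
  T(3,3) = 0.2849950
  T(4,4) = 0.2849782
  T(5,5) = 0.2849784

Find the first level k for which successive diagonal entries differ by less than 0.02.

|T(1,1) − T(0,0)| = 0.2779628 ≥ 0.02
|T(2,2) − T(1,1)| = 0.0091215 < 0.02

k = 2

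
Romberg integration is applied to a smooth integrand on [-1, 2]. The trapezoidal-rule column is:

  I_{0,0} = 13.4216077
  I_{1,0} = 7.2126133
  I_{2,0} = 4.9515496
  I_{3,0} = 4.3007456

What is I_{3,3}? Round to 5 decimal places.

4.07528

Richardson extrapolation on the trapezoidal column (denominator 4−1=3):
I_{1,1} = 7.2126133 + (7.2126133 − 13.4216077)/3 = 5.1429485
I_{2,1} = (4·4.9515496 − 7.2126133) / 3 = 4.1978617
I_{3,1} = 4.3007456 + (4.3007456 − 4.9515496)/3 = 4.0838109
I_{2,2} = (16·4.1978617 − 5.1429485) / 15 = 4.1348559
I_{3,2} = 4.0838109 + (4.0838109 − 4.1978617)/15 = 4.0762075
I_{3,3} = (64·4.0762075 − 4.1348559) / 63 = 4.0752766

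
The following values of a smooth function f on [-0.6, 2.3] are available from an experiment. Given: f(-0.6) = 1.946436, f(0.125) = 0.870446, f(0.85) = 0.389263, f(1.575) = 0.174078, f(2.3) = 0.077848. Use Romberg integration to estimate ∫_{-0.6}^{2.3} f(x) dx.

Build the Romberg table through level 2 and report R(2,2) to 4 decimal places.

R(0,0) (trapezoid, 1 panel, h=2.9000): 2.935212
R(1,0) (trapezoid, 2 panels, h=1.4500): 2.032037
R(2,0) (trapezoid, 4 panels, h=0.7250): 1.773299
R(1,1) = 2.032037 + (2.032037 − 2.935212)/3 = 1.730979
R(2,1) = 1.773299 + (1.773299 − 2.032037)/3 = 1.687053
R(2,2) = 1.687053 + (1.687053 − 1.730979)/15 = 1.684125

1.6841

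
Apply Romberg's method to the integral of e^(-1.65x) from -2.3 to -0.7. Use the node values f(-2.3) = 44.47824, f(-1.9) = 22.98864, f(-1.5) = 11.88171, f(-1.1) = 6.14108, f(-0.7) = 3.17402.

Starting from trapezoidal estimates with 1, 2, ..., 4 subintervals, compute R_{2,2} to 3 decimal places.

R_{0,0} (trapezoid, 1 panel, h=1.6000): 38.12181
R_{1,0} (trapezoid, 2 panels, h=0.8000): 28.56627
R_{2,0} (trapezoid, 4 panels, h=0.4000): 25.93502
R_{1,1} = 28.56627 + (28.56627 − 38.12181)/3 = 25.38109
R_{2,1} = 25.93502 + (25.93502 − 28.56627)/3 = 25.05794
R_{2,2} = 25.05794 + (25.05794 − 25.38109)/15 = 25.03640

25.036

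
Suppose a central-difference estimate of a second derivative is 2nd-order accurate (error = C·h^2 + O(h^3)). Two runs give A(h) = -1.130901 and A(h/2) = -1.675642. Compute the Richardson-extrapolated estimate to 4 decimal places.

-1.8572

Extrapolated value = (4·A(h/2) − A(h)) / (4 − 1)
= (4·(-1.675642) − (-1.130901)) / 3
= -5.571667 / 3 = -1.857222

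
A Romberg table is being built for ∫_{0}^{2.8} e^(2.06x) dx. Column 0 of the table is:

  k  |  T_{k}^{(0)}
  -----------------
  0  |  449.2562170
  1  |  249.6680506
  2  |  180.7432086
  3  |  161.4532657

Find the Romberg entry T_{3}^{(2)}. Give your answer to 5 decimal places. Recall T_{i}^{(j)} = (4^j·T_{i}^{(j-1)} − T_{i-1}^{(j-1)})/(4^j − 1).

T_{2}^{(1)} = (4·180.7432086 − 249.6680506) / 3 = 157.7682613
T_{3}^{(1)} = 161.4532657 + (161.4532657 − 180.7432086)/3 = 155.0232847
T_{3}^{(2)} = (16·155.0232847 − 157.7682613) / 15 = 154.8402863

154.84029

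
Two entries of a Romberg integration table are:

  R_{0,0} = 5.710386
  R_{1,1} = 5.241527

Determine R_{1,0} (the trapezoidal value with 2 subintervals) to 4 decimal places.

From R_{1,1} = (4·R_{1,0} − R_{0,0})/3, solve for R_{1,0}:
4·R_{1,0} = 3·5.241527 + 5.710386 = 21.434967
R_{1,0} = 5.358742

5.3587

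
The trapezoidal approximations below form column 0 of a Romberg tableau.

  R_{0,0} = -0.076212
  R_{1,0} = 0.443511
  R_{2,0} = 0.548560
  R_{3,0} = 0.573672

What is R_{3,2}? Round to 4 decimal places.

Richardson extrapolation on the trapezoidal column (denominator 4−1=3):
R_{2,1} = (4·0.548560 − 0.443511) / 3 = 0.583576
R_{3,1} = 0.573672 + (0.573672 − 0.548560)/3 = 0.582043
R_{3,2} = (16·0.582043 − 0.583576) / 15 = 0.581941

0.5819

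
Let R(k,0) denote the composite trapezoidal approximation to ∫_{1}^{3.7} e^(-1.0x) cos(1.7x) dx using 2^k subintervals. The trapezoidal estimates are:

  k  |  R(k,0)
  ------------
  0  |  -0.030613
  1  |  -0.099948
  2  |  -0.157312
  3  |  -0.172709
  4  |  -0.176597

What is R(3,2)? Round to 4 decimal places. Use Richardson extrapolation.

Richardson extrapolation on the trapezoidal column (denominator 4−1=3):
R(2,1) = -0.157312 + (-0.157312 − (-0.099948))/3 = -0.176433
R(3,1) = -0.172709 + (-0.172709 − (-0.157312))/3 = -0.177841
R(3,2) = -0.177841 + (-0.177841 − (-0.176433))/15 = -0.177935

-0.1779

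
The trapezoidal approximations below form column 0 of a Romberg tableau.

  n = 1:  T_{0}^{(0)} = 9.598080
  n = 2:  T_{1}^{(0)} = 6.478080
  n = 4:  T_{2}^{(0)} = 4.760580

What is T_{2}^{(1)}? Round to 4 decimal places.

T_{2}^{(1)} = 4.760580 + (4.760580 − 6.478080)/3 = 4.188080

4.1881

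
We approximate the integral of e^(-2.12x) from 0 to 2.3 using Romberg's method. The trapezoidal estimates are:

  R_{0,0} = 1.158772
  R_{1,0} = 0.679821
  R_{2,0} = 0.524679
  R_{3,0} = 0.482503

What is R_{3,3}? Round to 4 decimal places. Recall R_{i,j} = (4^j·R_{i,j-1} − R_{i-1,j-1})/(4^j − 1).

Richardson extrapolation on the trapezoidal column (denominator 4−1=3):
R_{1,1} = (4·0.679821 − 1.158772) / 3 = 0.520171
R_{2,1} = (4·0.524679 − 0.679821) / 3 = 0.472965
R_{3,1} = 0.482503 + (0.482503 − 0.524679)/3 = 0.468444
R_{2,2} = (16·0.472965 − 0.520171) / 15 = 0.469818
R_{3,2} = 0.468444 + (0.468444 − 0.472965)/15 = 0.468143
R_{3,3} = (64·0.468143 − 0.469818) / 63 = 0.468116

0.4681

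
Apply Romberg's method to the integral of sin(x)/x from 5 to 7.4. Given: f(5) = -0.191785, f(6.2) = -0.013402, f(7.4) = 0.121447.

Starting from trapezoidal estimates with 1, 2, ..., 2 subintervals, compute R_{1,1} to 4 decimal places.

-0.0496

R_{0,0} (trapezoid, 1 panel, h=2.4000): -0.084406
R_{1,0} (trapezoid, 2 panels, h=1.2000): -0.058285
R_{1,1} = -0.058285 + (-0.058285 − (-0.084406))/3 = -0.049578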